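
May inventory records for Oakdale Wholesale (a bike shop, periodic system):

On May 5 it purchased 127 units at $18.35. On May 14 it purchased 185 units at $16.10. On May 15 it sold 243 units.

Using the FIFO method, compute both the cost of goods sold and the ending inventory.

May 15, 243 sold [FIFO — oldest first]: 127 @ $18.35 + 116 @ $16.10 = $4,198.05
Ending inventory: 69 @ $16.10 = $1,110.90
Check: goods available $5,308.95 = COGS $4,198.05 + ending $1,110.90

COGS = $4,198.05; ending inventory = $1,110.90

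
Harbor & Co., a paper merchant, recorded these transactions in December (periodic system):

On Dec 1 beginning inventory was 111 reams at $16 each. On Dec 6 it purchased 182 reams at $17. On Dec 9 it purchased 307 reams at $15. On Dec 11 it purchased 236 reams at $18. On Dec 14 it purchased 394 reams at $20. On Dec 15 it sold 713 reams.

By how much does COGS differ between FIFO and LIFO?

FIFO COGS: 111 @ $16 + 182 @ $17 + 307 @ $15 + 113 @ $18 = $11,509
LIFO COGS: 394 @ $20 + 236 @ $18 + 83 @ $15 = $13,373
Difference = |$11,509 − $13,373| = $1,864

$1,864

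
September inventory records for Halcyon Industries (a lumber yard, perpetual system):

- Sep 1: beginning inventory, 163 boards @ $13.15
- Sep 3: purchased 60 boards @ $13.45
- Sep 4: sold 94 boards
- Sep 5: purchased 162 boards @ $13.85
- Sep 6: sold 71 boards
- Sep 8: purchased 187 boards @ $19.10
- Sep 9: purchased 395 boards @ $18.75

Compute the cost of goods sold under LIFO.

COGS = $2,237.45

Sep 4, 94 sold [LIFO — newest first]: 60 @ $13.45 + 34 @ $13.15 = $1,254.10
Sep 6, 71 sold [LIFO — newest first]: 71 @ $13.85 = $983.35
Total COGS = $1,254.10 + $983.35 = $2,237.45
Ending inventory: 129 @ $13.15 + 91 @ $13.85 + 187 @ $19.10 + 395 @ $18.75 = $13,934.65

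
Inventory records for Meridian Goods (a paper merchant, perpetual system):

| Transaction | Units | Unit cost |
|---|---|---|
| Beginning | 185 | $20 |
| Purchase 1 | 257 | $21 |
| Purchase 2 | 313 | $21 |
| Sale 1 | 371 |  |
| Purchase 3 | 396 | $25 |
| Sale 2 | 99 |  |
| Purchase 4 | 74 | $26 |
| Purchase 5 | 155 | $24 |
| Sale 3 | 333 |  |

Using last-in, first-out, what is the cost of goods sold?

Sale 1 (371) [LIFO — newest first]: 313 @ $21 + 58 @ $21 = $7,791
Sale 2 (99) [LIFO — newest first]: 99 @ $25 = $2,475
Sale 3 (333) [LIFO — newest first]: 155 @ $24 + 74 @ $26 + 104 @ $25 = $8,244
Total COGS = $7,791 + $2,475 + $8,244 = $18,510
Ending inventory: 185 @ $20 + 199 @ $21 + 193 @ $25 = $12,704
Check: goods available $31,214 = COGS $18,510 + ending $12,704

COGS = $18,510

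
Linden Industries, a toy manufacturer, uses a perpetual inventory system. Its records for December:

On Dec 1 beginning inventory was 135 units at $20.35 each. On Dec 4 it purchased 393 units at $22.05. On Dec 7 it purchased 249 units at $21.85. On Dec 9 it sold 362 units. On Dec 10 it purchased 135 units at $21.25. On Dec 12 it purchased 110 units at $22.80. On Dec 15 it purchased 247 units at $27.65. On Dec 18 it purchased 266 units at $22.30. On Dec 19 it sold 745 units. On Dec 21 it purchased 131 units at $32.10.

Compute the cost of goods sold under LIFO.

Dec 9, 362 sold [LIFO — newest first]: 249 @ $21.85 + 113 @ $22.05 = $7,932.30
Dec 19, 745 sold [LIFO — newest first]: 266 @ $22.30 + 247 @ $27.65 + 110 @ $22.80 + 122 @ $21.25 = $17,861.85
Total COGS = $7,932.30 + $17,861.85 = $25,794.15
Ending inventory: 135 @ $20.35 + 280 @ $22.05 + 13 @ $21.25 + 131 @ $32.10 = $13,402.60

COGS = $25,794.15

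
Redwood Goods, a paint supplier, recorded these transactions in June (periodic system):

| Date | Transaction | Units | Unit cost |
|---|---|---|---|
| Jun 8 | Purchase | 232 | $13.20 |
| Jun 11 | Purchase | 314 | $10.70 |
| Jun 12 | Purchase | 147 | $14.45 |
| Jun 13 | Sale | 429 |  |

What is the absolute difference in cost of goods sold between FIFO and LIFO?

$28.75

FIFO COGS: 232 @ $13.20 + 197 @ $10.70 = $5,170.30
LIFO COGS: 147 @ $14.45 + 282 @ $10.70 = $5,141.55
Difference = |$5,170.30 − $5,141.55| = $28.75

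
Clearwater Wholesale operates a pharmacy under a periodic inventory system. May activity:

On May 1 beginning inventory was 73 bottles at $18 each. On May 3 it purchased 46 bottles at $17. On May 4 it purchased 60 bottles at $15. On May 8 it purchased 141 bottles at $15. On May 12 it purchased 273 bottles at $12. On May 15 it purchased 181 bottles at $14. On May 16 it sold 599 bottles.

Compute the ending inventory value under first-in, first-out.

Ending inventory = $2,450

May 16, 599 sold [FIFO — oldest first]: 73 @ $18 + 46 @ $17 + 60 @ $15 + 141 @ $15 + 273 @ $12 + 6 @ $14 = $8,471
Ending inventory: 175 @ $14 = $2,450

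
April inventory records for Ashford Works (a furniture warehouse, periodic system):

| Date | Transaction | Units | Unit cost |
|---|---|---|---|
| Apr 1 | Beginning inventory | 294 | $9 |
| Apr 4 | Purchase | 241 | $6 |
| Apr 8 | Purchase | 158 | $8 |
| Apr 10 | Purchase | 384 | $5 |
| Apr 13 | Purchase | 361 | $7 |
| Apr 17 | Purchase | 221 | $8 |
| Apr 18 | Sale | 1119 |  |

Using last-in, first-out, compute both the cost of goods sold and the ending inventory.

COGS = $7,439; ending inventory = $4,132

Apr 18, 1119 sold [LIFO — newest first]: 221 @ $8 + 361 @ $7 + 384 @ $5 + 153 @ $8 = $7,439
Ending inventory: 294 @ $9 + 241 @ $6 + 5 @ $8 = $4,132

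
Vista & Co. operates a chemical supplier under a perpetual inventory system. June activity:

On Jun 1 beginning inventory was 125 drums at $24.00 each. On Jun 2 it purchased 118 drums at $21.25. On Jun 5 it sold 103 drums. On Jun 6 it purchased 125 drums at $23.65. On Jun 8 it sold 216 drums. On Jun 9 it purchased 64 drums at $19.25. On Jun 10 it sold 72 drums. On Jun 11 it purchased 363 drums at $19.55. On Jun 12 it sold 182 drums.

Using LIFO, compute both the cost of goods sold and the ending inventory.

COGS = $12,269.85; ending inventory = $4,522.55

Jun 5, 103 sold [LIFO — newest first]: 103 @ $21.25 = $2,188.75
Jun 8, 216 sold [LIFO — newest first]: 125 @ $23.65 + 15 @ $21.25 + 76 @ $24.00 = $5,099.00
Jun 10, 72 sold [LIFO — newest first]: 64 @ $19.25 + 8 @ $24.00 = $1,424.00
Jun 12, 182 sold [LIFO — newest first]: 182 @ $19.55 = $3,558.10
Total COGS = $2,188.75 + $5,099.00 + $1,424.00 + $3,558.10 = $12,269.85
Ending inventory: 41 @ $24.00 + 181 @ $19.55 = $4,522.55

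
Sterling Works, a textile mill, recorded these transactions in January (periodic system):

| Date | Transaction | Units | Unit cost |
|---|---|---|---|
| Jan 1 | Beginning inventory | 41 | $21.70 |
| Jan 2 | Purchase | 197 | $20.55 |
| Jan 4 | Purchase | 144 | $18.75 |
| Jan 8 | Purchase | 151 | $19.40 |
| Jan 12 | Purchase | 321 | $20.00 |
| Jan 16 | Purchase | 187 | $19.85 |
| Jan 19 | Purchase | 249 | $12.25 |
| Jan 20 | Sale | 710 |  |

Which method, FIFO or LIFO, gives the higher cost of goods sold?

FIFO

FIFO COGS: 41 @ $21.70 + 197 @ $20.55 + 144 @ $18.75 + 151 @ $19.40 + 177 @ $20.00 = $14,107.45
LIFO COGS: 249 @ $12.25 + 187 @ $19.85 + 274 @ $20.00 = $12,242.20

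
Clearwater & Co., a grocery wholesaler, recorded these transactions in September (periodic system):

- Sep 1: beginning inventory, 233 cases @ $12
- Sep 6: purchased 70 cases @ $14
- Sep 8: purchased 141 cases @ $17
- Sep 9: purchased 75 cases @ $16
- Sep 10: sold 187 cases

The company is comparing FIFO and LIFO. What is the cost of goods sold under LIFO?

FIFO COGS: 187 @ $12 = $2,244
LIFO COGS: 75 @ $16 + 112 @ $17 = $3,104

COGS = $3,104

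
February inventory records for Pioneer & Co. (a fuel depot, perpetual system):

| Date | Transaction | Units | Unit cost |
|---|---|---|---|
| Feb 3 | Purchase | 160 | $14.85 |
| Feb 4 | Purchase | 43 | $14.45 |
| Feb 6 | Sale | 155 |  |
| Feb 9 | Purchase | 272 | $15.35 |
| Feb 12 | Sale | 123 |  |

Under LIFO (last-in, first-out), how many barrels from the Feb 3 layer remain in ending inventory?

Feb 6, 155 sold [LIFO — newest first]: 43 @ $14.45 + 112 @ $14.85 = $2,284.55
Feb 12, 123 sold [LIFO — newest first]: 123 @ $15.35 = $1,888.05
Total COGS = $2,284.55 + $1,888.05 = $4,172.60
Ending inventory: 48 @ $14.85 + 149 @ $15.35 = $2,999.95

48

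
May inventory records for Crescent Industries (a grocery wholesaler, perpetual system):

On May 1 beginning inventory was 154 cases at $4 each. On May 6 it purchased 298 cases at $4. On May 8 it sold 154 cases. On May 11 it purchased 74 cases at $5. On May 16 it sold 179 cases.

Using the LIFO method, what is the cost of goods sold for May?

COGS = $1,406

May 8, 154 sold [LIFO — newest first]: 154 @ $4 = $616
May 16, 179 sold [LIFO — newest first]: 74 @ $5 + 105 @ $4 = $790
Total COGS = $616 + $790 = $1,406
Ending inventory: 154 @ $4 + 39 @ $4 = $772
Check: goods available $2,178 = COGS $1,406 + ending $772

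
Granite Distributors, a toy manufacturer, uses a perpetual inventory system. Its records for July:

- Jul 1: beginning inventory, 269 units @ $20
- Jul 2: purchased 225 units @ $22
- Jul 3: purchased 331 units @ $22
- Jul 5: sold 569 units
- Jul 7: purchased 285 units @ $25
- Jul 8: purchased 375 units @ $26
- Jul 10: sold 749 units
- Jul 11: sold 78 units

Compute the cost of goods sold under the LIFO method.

Jul 5, 569 sold [LIFO — newest first]: 331 @ $22 + 225 @ $22 + 13 @ $20 = $12,492
Jul 10, 749 sold [LIFO — newest first]: 375 @ $26 + 285 @ $25 + 89 @ $20 = $18,655
Jul 11, 78 sold [LIFO — newest first]: 78 @ $20 = $1,560
Total COGS = $12,492 + $18,655 + $1,560 = $32,707
Ending inventory: 89 @ $20 = $1,780

COGS = $32,707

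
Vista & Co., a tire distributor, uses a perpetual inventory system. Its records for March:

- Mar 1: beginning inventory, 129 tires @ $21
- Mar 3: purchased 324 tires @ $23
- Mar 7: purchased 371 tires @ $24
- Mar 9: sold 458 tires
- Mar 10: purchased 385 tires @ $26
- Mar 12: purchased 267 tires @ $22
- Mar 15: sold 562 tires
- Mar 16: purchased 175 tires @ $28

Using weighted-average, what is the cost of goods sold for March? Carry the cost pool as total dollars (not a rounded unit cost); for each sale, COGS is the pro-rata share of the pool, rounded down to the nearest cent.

After Mar 1: 129 on hand, pool $2,709.00 (≈ $21.0000 each)
After Mar 3: 453 on hand, pool $10,161.00 (≈ $22.4305 each)
After Mar 7: 824 on hand, pool $19,065.00 (≈ $23.1371 each)
Mar 9, sell 458: 458/824 × $19,065.00 → $10,596.80
After Mar 10: 751 on hand, pool $18,478.20 (≈ $24.6048 each)
After Mar 12: 1018 on hand, pool $24,352.20 (≈ $23.9216 each)
Mar 15, sell 562: 562/1018 × $24,352.20 → $13,443.94
After Mar 16: 631 on hand, pool $15,808.26 (≈ $25.0527 each)
Total COGS = $10,596.80 + $13,443.94 = $24,040.74
Ending inventory (cost pool remaining) = $15,808.26

COGS = $24,040.74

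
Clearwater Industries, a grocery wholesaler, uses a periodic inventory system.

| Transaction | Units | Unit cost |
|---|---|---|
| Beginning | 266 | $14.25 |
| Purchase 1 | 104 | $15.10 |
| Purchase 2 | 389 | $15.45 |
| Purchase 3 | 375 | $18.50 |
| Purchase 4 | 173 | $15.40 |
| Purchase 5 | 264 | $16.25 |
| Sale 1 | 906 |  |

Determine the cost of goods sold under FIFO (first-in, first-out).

COGS = $14,090.45

Sale 1 (906) [FIFO — oldest first]: 266 @ $14.25 + 104 @ $15.10 + 389 @ $15.45 + 147 @ $18.50 = $14,090.45
Ending inventory: 228 @ $18.50 + 173 @ $15.40 + 264 @ $16.25 = $11,172.20
Check: goods available $25,262.65 = COGS $14,090.45 + ending $11,172.20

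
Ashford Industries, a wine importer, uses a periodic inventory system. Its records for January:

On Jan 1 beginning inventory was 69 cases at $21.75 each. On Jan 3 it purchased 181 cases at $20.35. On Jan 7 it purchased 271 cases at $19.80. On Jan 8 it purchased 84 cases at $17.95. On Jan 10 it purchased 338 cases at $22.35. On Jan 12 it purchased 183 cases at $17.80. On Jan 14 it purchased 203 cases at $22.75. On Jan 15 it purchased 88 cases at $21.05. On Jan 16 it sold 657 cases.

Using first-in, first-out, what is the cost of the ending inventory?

Ending inventory = $16,120.15

Jan 16, 657 sold [FIFO — oldest first]: 69 @ $21.75 + 181 @ $20.35 + 271 @ $19.80 + 84 @ $17.95 + 52 @ $22.35 = $13,219.90
Ending inventory: 286 @ $22.35 + 183 @ $17.80 + 203 @ $22.75 + 88 @ $21.05 = $16,120.15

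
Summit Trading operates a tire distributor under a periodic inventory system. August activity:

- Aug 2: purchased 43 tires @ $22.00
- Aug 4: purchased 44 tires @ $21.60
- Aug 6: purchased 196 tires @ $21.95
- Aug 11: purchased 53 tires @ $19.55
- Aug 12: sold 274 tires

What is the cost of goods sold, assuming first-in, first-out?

COGS = $6,001.05

Aug 12, 274 sold [FIFO — oldest first]: 43 @ $22.00 + 44 @ $21.60 + 187 @ $21.95 = $6,001.05
Ending inventory: 9 @ $21.95 + 53 @ $19.55 = $1,233.70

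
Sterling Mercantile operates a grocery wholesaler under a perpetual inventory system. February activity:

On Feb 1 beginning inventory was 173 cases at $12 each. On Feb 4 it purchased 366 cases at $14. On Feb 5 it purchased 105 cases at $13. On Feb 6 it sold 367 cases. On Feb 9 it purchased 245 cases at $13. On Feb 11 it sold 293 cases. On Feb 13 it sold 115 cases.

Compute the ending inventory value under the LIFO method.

Ending inventory = $1,368

Feb 6, 367 sold [LIFO — newest first]: 105 @ $13 + 262 @ $14 = $5,033
Feb 11, 293 sold [LIFO — newest first]: 245 @ $13 + 48 @ $14 = $3,857
Feb 13, 115 sold [LIFO — newest first]: 56 @ $14 + 59 @ $12 = $1,492
Total COGS = $5,033 + $3,857 + $1,492 = $10,382
Ending inventory: 114 @ $12 = $1,368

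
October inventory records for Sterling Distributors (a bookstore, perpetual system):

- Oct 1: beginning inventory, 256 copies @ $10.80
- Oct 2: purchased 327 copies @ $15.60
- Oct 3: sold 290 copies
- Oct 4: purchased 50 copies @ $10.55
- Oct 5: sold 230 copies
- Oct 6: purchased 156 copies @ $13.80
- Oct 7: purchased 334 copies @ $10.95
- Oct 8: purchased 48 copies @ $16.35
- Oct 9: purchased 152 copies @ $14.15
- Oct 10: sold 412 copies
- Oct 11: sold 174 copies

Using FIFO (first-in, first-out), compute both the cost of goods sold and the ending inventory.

Oct 3, 290 sold [FIFO — oldest first]: 256 @ $10.80 + 34 @ $15.60 = $3,295.20
Oct 5, 230 sold [FIFO — oldest first]: 230 @ $15.60 = $3,588.00
Oct 10, 412 sold [FIFO — oldest first]: 63 @ $15.60 + 50 @ $10.55 + 156 @ $13.80 + 143 @ $10.95 = $5,228.95
Oct 11, 174 sold [FIFO — oldest first]: 174 @ $10.95 = $1,905.30
Total COGS = $3,295.20 + $3,588.00 + $5,228.95 + $1,905.30 = $14,017.45
Ending inventory: 17 @ $10.95 + 48 @ $16.35 + 152 @ $14.15 = $3,121.75

COGS = $14,017.45; ending inventory = $3,121.75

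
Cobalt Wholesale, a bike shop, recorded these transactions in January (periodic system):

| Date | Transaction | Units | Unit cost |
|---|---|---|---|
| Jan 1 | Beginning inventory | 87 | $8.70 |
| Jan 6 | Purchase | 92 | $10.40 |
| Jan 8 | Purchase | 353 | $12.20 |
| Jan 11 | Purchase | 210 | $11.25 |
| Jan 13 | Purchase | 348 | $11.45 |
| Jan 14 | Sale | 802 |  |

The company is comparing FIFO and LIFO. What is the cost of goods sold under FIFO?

FIFO COGS: 87 @ $8.70 + 92 @ $10.40 + 353 @ $12.20 + 210 @ $11.25 + 60 @ $11.45 = $9,069.80
LIFO COGS: 348 @ $11.45 + 210 @ $11.25 + 244 @ $12.20 = $9,323.90

COGS = $9,069.80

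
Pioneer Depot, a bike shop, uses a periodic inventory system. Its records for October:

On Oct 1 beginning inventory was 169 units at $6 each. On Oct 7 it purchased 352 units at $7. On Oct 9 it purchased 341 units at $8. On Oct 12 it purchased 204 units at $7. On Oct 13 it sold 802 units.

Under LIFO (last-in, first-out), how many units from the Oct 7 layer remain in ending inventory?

95

Oct 13, 802 sold [LIFO — newest first]: 204 @ $7 + 341 @ $8 + 257 @ $7 = $5,955
Ending inventory: 169 @ $6 + 95 @ $7 = $1,679
Check: goods available $7,634 = COGS $5,955 + ending $1,679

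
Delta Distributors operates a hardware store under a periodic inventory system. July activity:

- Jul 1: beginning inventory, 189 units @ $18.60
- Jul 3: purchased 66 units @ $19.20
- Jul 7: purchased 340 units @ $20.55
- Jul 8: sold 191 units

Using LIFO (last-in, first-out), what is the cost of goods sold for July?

COGS = $3,925.05

Jul 8, 191 sold [LIFO — newest first]: 191 @ $20.55 = $3,925.05
Ending inventory: 189 @ $18.60 + 66 @ $19.20 + 149 @ $20.55 = $7,844.55
Check: goods available $11,769.60 = COGS $3,925.05 + ending $7,844.55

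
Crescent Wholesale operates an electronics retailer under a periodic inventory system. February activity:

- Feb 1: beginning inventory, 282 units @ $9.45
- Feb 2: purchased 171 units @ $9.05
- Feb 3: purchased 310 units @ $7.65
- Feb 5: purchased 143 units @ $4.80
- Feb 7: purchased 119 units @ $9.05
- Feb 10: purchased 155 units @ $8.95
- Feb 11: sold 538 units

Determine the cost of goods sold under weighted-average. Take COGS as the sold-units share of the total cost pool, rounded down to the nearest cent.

Feb 11, sell 538: 538/1180 × $9,734.55 → $4,438.29
Ending inventory (cost pool remaining) = $5,296.26
Check: goods available $9,734.55 = COGS $4,438.29 + ending $5,296.26

COGS = $4,438.29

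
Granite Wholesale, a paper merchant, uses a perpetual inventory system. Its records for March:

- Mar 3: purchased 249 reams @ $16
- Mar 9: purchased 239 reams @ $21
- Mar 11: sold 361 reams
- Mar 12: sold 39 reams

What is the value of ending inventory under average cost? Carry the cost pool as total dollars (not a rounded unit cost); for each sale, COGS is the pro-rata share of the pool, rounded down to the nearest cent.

Ending inventory = $1,623.50

After Mar 3: 249 on hand, pool $3,984.00 (≈ $16.0000 each)
After Mar 9: 488 on hand, pool $9,003.00 (≈ $18.4488 each)
Mar 11, sell 361: 361/488 × $9,003.00 → $6,660.00
Mar 12, sell 39: 39/127 × $2,343.00 → $719.50
Total COGS = $6,660.00 + $719.50 = $7,379.50
Ending inventory (cost pool remaining) = $1,623.50
Check: goods available $9,003.00 = COGS $7,379.50 + ending $1,623.50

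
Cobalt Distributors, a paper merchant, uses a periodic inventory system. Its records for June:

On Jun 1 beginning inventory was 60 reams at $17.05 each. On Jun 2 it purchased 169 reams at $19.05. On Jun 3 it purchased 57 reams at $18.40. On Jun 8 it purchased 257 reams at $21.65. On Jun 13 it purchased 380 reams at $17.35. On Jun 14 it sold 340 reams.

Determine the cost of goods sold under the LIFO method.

COGS = $5,899.00

Jun 14, 340 sold [LIFO — newest first]: 340 @ $17.35 = $5,899.00
Ending inventory: 60 @ $17.05 + 169 @ $19.05 + 57 @ $18.40 + 257 @ $21.65 + 40 @ $17.35 = $11,549.30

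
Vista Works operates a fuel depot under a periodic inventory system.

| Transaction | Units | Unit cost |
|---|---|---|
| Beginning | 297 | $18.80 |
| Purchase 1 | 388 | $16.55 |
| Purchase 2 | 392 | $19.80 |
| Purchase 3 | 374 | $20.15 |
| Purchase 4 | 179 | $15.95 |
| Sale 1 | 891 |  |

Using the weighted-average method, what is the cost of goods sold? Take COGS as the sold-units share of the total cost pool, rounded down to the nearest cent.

COGS = $16,485.00

Sale 1, sell 891: 891/1630 × $30,157.75 → $16,485.00
Ending inventory (cost pool remaining) = $13,672.75
Check: goods available $30,157.75 = COGS $16,485.00 + ending $13,672.75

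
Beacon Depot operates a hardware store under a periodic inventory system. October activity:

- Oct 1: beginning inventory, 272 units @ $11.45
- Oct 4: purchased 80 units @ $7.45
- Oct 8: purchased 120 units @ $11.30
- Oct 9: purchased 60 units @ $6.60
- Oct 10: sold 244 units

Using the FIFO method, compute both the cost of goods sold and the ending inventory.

Oct 10, 244 sold [FIFO — oldest first]: 244 @ $11.45 = $2,793.80
Ending inventory: 28 @ $11.45 + 80 @ $7.45 + 120 @ $11.30 + 60 @ $6.60 = $2,668.60

COGS = $2,793.80; ending inventory = $2,668.60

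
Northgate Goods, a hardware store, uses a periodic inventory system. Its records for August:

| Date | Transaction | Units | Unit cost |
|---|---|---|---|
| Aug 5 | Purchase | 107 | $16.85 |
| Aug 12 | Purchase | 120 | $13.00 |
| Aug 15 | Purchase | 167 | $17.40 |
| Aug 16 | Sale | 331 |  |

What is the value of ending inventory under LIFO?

Ending inventory = $1,061.55

Aug 16, 331 sold [LIFO — newest first]: 167 @ $17.40 + 120 @ $13.00 + 44 @ $16.85 = $5,207.20
Ending inventory: 63 @ $16.85 = $1,061.55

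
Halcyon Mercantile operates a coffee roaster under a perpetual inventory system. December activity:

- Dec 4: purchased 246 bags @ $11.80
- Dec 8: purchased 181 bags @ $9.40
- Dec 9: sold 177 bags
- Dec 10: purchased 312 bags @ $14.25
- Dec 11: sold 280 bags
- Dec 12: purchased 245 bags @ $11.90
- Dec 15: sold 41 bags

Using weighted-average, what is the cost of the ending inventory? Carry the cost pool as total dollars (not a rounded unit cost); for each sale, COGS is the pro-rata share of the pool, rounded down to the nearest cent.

Ending inventory = $5,993.44

After Dec 4: 246 on hand, pool $2,902.80 (≈ $11.8000 each)
After Dec 8: 427 on hand, pool $4,604.20 (≈ $10.7827 each)
Dec 9, sell 177: 177/427 × $4,604.20 → $1,908.53
After Dec 10: 562 on hand, pool $7,141.67 (≈ $12.7076 each)
Dec 11, sell 280: 280/562 × $7,141.67 → $3,558.12
After Dec 12: 527 on hand, pool $6,499.05 (≈ $12.3322 each)
Dec 15, sell 41: 41/527 × $6,499.05 → $505.61
Total COGS = $1,908.53 + $3,558.12 + $505.61 = $5,972.26
Ending inventory (cost pool remaining) = $5,993.44
Check: goods available $11,965.70 = COGS $5,972.26 + ending $5,993.44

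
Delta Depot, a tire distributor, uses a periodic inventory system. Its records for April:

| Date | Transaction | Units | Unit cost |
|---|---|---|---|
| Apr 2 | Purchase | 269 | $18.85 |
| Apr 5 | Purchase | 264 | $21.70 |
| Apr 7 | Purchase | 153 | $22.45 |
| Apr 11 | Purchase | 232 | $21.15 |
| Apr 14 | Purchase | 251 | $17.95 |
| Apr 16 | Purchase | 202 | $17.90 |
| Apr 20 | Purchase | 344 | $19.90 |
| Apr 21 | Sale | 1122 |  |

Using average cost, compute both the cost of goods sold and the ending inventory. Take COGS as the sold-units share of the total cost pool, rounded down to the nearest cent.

Apr 21, sell 1122: 1122/1715 × $34,107.95 → $22,314.35
Ending inventory (cost pool remaining) = $11,793.60

COGS = $22,314.35; ending inventory = $11,793.60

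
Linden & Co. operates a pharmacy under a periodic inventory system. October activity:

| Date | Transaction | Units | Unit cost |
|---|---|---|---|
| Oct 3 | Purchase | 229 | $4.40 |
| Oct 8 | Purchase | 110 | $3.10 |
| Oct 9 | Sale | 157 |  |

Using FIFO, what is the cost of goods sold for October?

COGS = $690.80

Oct 9, 157 sold [FIFO — oldest first]: 157 @ $4.40 = $690.80
Ending inventory: 72 @ $4.40 + 110 @ $3.10 = $657.80
Check: goods available $1,348.60 = COGS $690.80 + ending $657.80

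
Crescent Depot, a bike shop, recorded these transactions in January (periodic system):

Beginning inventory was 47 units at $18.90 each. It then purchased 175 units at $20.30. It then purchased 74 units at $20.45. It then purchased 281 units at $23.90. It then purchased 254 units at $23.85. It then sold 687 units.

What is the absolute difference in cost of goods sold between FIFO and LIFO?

$577.00

FIFO COGS: 47 @ $18.90 + 175 @ $20.30 + 74 @ $20.45 + 281 @ $23.90 + 110 @ $23.85 = $15,293.50
LIFO COGS: 254 @ $23.85 + 281 @ $23.90 + 74 @ $20.45 + 78 @ $20.30 = $15,870.50
Difference = |$15,293.50 − $15,870.50| = $577.00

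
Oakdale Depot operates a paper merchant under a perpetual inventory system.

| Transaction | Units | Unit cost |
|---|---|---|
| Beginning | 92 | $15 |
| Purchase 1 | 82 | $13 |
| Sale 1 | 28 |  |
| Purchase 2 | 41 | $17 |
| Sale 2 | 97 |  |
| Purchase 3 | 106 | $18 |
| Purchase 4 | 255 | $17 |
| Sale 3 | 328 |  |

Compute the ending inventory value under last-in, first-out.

Sale 1 (28) [LIFO — newest first]: 28 @ $13 = $364
Sale 2 (97) [LIFO — newest first]: 41 @ $17 + 54 @ $13 + 2 @ $15 = $1,429
Sale 3 (328) [LIFO — newest first]: 255 @ $17 + 73 @ $18 = $5,649
Total COGS = $364 + $1,429 + $5,649 = $7,442
Ending inventory: 90 @ $15 + 33 @ $18 = $1,944

Ending inventory = $1,944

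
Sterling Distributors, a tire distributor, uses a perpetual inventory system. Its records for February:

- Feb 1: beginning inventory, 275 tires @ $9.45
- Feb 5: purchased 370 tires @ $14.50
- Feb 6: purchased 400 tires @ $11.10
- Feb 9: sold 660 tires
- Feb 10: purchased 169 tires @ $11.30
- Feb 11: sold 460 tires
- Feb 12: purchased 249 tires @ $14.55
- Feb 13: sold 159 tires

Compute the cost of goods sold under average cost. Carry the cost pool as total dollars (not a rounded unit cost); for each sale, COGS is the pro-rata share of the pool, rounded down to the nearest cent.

COGS = $15,403.11

After Feb 1: 275 on hand, pool $2,598.75 (≈ $9.4500 each)
After Feb 5: 645 on hand, pool $7,963.75 (≈ $12.3469 each)
After Feb 6: 1045 on hand, pool $12,403.75 (≈ $11.8696 each)
Feb 9, sell 660: 660/1045 × $12,403.75 → $7,833.94
After Feb 10: 554 on hand, pool $6,479.51 (≈ $11.6959 each)
Feb 11, sell 460: 460/554 × $6,479.51 → $5,380.09
After Feb 12: 343 on hand, pool $4,722.37 (≈ $13.7678 each)
Feb 13, sell 159: 159/343 × $4,722.37 → $2,189.08
Total COGS = $7,833.94 + $5,380.09 + $2,189.08 = $15,403.11
Ending inventory (cost pool remaining) = $2,533.29
Check: goods available $17,936.40 = COGS $15,403.11 + ending $2,533.29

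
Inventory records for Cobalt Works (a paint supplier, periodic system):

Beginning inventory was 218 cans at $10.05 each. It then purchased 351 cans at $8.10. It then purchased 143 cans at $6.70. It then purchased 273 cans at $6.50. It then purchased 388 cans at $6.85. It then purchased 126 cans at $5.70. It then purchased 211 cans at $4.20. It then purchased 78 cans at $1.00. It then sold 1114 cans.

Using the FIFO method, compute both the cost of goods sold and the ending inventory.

Sale 1 (1114) [FIFO — oldest first]: 218 @ $10.05 + 351 @ $8.10 + 143 @ $6.70 + 273 @ $6.50 + 129 @ $6.85 = $8,650.25
Ending inventory: 259 @ $6.85 + 126 @ $5.70 + 211 @ $4.20 + 78 @ $1.00 = $3,456.55

COGS = $8,650.25; ending inventory = $3,456.55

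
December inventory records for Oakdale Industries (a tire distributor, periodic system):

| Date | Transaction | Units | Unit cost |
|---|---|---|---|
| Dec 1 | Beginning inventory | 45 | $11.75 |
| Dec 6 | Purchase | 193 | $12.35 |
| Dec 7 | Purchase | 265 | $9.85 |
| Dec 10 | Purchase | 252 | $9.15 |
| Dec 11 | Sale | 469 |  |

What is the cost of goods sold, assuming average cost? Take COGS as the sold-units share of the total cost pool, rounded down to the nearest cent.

Dec 11, sell 469: 469/755 × $7,828.35 → $4,862.90
Ending inventory (cost pool remaining) = $2,965.45

COGS = $4,862.90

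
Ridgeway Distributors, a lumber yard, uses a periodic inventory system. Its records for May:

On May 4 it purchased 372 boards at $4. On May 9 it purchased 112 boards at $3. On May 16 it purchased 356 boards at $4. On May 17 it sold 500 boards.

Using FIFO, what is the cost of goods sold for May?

COGS = $1,888

May 17, 500 sold [FIFO — oldest first]: 372 @ $4 + 112 @ $3 + 16 @ $4 = $1,888
Ending inventory: 340 @ $4 = $1,360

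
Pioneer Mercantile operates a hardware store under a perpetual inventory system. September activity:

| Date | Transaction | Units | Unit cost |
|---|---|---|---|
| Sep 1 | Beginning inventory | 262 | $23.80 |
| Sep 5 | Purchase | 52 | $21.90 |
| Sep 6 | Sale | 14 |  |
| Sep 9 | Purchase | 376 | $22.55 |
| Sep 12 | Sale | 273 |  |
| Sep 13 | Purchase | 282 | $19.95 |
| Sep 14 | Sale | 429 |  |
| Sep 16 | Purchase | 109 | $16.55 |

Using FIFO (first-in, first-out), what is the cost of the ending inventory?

Sep 6, 14 sold [FIFO — oldest first]: 14 @ $23.80 = $333.20
Sep 12, 273 sold [FIFO — oldest first]: 248 @ $23.80 + 25 @ $21.90 = $6,449.90
Sep 14, 429 sold [FIFO — oldest first]: 27 @ $21.90 + 376 @ $22.55 + 26 @ $19.95 = $9,588.80
Total COGS = $333.20 + $6,449.90 + $9,588.80 = $16,371.90
Ending inventory: 256 @ $19.95 + 109 @ $16.55 = $6,911.15

Ending inventory = $6,911.15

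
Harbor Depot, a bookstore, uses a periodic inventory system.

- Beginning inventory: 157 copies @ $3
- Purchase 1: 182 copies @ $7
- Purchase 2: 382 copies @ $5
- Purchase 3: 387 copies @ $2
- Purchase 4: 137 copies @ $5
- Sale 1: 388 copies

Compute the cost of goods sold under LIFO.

COGS = $1,187

Sale 1 (388) [LIFO — newest first]: 137 @ $5 + 251 @ $2 = $1,187
Ending inventory: 157 @ $3 + 182 @ $7 + 382 @ $5 + 136 @ $2 = $3,927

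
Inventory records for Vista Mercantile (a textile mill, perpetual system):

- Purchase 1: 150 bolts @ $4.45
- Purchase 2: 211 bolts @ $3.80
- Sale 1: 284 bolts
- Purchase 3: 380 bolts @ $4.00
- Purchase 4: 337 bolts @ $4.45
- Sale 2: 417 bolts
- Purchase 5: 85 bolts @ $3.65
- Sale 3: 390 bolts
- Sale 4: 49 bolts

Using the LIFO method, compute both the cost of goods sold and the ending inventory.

Sale 1 (284) [LIFO — newest first]: 211 @ $3.80 + 73 @ $4.45 = $1,126.65
Sale 2 (417) [LIFO — newest first]: 337 @ $4.45 + 80 @ $4.00 = $1,819.65
Sale 3 (390) [LIFO — newest first]: 85 @ $3.65 + 300 @ $4.00 + 5 @ $4.45 = $1,532.50
Sale 4 (49) [LIFO — newest first]: 49 @ $4.45 = $218.05
Total COGS = $1,126.65 + $1,819.65 + $1,532.50 + $218.05 = $4,696.85
Ending inventory: 23 @ $4.45 = $102.35

COGS = $4,696.85; ending inventory = $102.35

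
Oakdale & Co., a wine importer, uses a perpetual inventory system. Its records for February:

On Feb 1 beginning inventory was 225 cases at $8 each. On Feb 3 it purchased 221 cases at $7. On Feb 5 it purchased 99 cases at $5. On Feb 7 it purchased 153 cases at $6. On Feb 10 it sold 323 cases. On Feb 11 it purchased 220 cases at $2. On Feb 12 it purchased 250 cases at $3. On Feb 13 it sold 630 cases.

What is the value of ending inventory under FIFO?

Feb 10, 323 sold [FIFO — oldest first]: 225 @ $8 + 98 @ $7 = $2,486
Feb 13, 630 sold [FIFO — oldest first]: 123 @ $7 + 99 @ $5 + 153 @ $6 + 220 @ $2 + 35 @ $3 = $2,819
Total COGS = $2,486 + $2,819 = $5,305
Ending inventory: 215 @ $3 = $645
Check: goods available $5,950 = COGS $5,305 + ending $645

Ending inventory = $645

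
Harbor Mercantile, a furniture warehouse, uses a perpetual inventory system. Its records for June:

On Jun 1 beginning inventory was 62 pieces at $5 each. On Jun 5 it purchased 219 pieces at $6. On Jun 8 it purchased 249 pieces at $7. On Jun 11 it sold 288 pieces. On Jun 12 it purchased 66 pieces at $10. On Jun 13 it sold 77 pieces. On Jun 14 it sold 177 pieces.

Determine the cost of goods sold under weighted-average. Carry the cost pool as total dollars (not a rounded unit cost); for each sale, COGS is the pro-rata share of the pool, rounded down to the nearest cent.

After Jun 1: 62 on hand, pool $310.00 (≈ $5.0000 each)
After Jun 5: 281 on hand, pool $1,624.00 (≈ $5.7794 each)
After Jun 8: 530 on hand, pool $3,367.00 (≈ $6.3528 each)
Jun 11, sell 288: 288/530 × $3,367.00 → $1,829.61
After Jun 12: 308 on hand, pool $2,197.39 (≈ $7.1344 each)
Jun 13, sell 77: 77/308 × $2,197.39 → $549.34
Jun 14, sell 177: 177/231 × $1,648.05 → $1,262.79
Total COGS = $1,829.61 + $549.34 + $1,262.79 = $3,641.74
Ending inventory (cost pool remaining) = $385.26

COGS = $3,641.74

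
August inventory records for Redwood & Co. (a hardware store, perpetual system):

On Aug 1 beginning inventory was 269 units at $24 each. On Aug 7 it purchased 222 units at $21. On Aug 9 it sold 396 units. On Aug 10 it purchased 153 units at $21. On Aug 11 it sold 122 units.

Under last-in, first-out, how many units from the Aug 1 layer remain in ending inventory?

Aug 9, 396 sold [LIFO — newest first]: 222 @ $21 + 174 @ $24 = $8,838
Aug 11, 122 sold [LIFO — newest first]: 122 @ $21 = $2,562
Total COGS = $8,838 + $2,562 = $11,400
Ending inventory: 95 @ $24 + 31 @ $21 = $2,931

95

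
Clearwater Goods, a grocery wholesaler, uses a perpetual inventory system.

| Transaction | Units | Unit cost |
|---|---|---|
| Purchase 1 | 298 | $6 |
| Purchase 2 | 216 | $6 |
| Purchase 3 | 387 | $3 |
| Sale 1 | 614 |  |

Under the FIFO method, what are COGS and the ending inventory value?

Sale 1 (614) [FIFO — oldest first]: 298 @ $6 + 216 @ $6 + 100 @ $3 = $3,384
Ending inventory: 287 @ $3 = $861

COGS = $3,384; ending inventory = $861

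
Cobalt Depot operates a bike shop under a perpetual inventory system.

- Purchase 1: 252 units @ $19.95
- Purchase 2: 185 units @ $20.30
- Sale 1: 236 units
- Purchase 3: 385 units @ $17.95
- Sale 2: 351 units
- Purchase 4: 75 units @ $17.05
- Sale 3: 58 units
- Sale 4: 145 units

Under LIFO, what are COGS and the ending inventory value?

COGS = $14,837.75; ending inventory = $2,134.65

Sale 1 (236) [LIFO — newest first]: 185 @ $20.30 + 51 @ $19.95 = $4,772.95
Sale 2 (351) [LIFO — newest first]: 351 @ $17.95 = $6,300.45
Sale 3 (58) [LIFO — newest first]: 58 @ $17.05 = $988.90
Sale 4 (145) [LIFO — newest first]: 17 @ $17.05 + 34 @ $17.95 + 94 @ $19.95 = $2,775.45
Total COGS = $4,772.95 + $6,300.45 + $988.90 + $2,775.45 = $14,837.75
Ending inventory: 107 @ $19.95 = $2,134.65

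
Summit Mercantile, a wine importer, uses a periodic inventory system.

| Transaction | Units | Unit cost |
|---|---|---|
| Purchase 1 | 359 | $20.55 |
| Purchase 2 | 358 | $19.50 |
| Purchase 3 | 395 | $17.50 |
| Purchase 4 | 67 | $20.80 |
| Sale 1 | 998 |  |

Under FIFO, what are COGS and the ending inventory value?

Sale 1 (998) [FIFO — oldest first]: 359 @ $20.55 + 358 @ $19.50 + 281 @ $17.50 = $19,275.95
Ending inventory: 114 @ $17.50 + 67 @ $20.80 = $3,388.60

COGS = $19,275.95; ending inventory = $3,388.60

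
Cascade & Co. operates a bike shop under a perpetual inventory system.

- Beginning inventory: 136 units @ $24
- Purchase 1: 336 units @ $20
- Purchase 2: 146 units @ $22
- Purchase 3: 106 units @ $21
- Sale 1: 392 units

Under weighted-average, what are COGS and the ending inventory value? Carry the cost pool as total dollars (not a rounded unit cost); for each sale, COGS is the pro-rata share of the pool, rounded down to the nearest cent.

After Beginning: 136 on hand, pool $3,264.00 (≈ $24.0000 each)
After Purchase 1: 472 on hand, pool $9,984.00 (≈ $21.1525 each)
After Purchase 2: 618 on hand, pool $13,196.00 (≈ $21.3528 each)
After Purchase 3: 724 on hand, pool $15,422.00 (≈ $21.3011 each)
Sale 1, sell 392: 392/724 × $15,422.00 → $8,350.03
Ending inventory (cost pool remaining) = $7,071.97
Check: goods available $15,422.00 = COGS $8,350.03 + ending $7,071.97

COGS = $8,350.03; ending inventory = $7,071.97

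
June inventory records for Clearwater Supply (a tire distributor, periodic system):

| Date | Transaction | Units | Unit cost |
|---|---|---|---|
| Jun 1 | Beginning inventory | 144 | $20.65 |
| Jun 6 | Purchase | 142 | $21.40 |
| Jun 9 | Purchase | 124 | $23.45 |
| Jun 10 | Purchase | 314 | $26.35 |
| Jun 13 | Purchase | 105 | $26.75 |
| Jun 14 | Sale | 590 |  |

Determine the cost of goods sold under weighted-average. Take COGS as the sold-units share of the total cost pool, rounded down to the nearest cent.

COGS = $14,236.04

Jun 14, sell 590: 590/829 × $20,002.85 → $14,236.04
Ending inventory (cost pool remaining) = $5,766.81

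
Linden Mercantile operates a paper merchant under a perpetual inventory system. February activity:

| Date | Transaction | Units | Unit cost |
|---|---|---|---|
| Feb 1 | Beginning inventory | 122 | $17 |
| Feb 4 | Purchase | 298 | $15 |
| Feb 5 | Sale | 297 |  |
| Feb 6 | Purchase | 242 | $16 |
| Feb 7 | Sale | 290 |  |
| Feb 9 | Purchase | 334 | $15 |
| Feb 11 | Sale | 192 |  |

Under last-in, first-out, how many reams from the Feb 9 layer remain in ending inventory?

Feb 5, 297 sold [LIFO — newest first]: 297 @ $15 = $4,455
Feb 7, 290 sold [LIFO — newest first]: 242 @ $16 + 1 @ $15 + 47 @ $17 = $4,686
Feb 11, 192 sold [LIFO — newest first]: 192 @ $15 = $2,880
Total COGS = $4,455 + $4,686 + $2,880 = $12,021
Ending inventory: 75 @ $17 + 142 @ $15 = $3,405
Check: goods available $15,426 = COGS $12,021 + ending $3,405

142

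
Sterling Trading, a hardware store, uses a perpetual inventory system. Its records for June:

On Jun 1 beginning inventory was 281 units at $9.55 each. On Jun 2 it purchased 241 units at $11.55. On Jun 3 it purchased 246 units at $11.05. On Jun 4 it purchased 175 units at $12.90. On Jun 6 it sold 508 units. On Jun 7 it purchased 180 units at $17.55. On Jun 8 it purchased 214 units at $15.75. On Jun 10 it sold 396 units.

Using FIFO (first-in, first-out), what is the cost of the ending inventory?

Ending inventory = $7,032.60

Jun 6, 508 sold [FIFO — oldest first]: 281 @ $9.55 + 227 @ $11.55 = $5,305.40
Jun 10, 396 sold [FIFO — oldest first]: 14 @ $11.55 + 246 @ $11.05 + 136 @ $12.90 = $4,634.40
Total COGS = $5,305.40 + $4,634.40 = $9,939.80
Ending inventory: 39 @ $12.90 + 180 @ $17.55 + 214 @ $15.75 = $7,032.60
Check: goods available $16,972.40 = COGS $9,939.80 + ending $7,032.60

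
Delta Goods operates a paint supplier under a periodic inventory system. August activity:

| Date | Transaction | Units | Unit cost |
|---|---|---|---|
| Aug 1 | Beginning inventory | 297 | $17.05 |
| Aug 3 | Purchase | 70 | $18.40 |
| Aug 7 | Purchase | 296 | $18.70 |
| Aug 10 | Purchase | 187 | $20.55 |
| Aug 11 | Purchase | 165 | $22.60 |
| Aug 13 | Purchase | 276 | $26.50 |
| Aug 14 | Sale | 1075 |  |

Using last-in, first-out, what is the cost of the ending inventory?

Ending inventory = $3,682.80

Aug 14, 1075 sold [LIFO — newest first]: 276 @ $26.50 + 165 @ $22.60 + 187 @ $20.55 + 296 @ $18.70 + 70 @ $18.40 + 81 @ $17.05 = $23,090.10
Ending inventory: 216 @ $17.05 = $3,682.80
Check: goods available $26,772.90 = COGS $23,090.10 + ending $3,682.80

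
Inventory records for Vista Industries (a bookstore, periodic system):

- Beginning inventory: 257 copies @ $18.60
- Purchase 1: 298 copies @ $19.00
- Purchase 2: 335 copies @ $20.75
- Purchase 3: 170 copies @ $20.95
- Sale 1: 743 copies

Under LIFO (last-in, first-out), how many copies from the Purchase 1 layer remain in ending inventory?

Sale 1 (743) [LIFO — newest first]: 170 @ $20.95 + 335 @ $20.75 + 238 @ $19.00 = $15,034.75
Ending inventory: 257 @ $18.60 + 60 @ $19.00 = $5,920.20

60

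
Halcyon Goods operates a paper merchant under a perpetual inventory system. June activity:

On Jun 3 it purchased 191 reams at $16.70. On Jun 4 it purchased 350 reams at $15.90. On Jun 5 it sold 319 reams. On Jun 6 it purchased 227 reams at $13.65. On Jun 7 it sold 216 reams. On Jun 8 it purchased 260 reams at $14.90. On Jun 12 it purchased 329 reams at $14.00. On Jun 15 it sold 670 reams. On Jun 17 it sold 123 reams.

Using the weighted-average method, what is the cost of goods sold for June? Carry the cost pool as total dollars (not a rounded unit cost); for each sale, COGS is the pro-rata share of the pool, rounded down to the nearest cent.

After Jun 3: 191 on hand, pool $3,189.70 (≈ $16.7000 each)
After Jun 4: 541 on hand, pool $8,754.70 (≈ $16.1824 each)
Jun 5, sell 319: 319/541 × $8,754.70 → $5,162.19
After Jun 6: 449 on hand, pool $6,691.06 (≈ $14.9021 each)
Jun 7, sell 216: 216/449 × $6,691.06 → $3,218.86
After Jun 8: 493 on hand, pool $7,346.20 (≈ $14.9010 each)
After Jun 12: 822 on hand, pool $11,952.20 (≈ $14.5404 each)
Jun 15, sell 670: 670/822 × $11,952.20 → $9,742.06
Jun 17, sell 123: 123/152 × $2,210.14 → $1,788.46
Total COGS = $5,162.19 + $3,218.86 + $9,742.06 + $1,788.46 = $19,911.57
Ending inventory (cost pool remaining) = $421.68

COGS = $19,911.57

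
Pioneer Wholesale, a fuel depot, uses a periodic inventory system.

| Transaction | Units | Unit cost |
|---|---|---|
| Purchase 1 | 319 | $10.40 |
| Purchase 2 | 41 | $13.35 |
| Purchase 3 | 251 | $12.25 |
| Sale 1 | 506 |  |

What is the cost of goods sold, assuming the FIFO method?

COGS = $5,653.45

Sale 1 (506) [FIFO — oldest first]: 319 @ $10.40 + 41 @ $13.35 + 146 @ $12.25 = $5,653.45
Ending inventory: 105 @ $12.25 = $1,286.25
Check: goods available $6,939.70 = COGS $5,653.45 + ending $1,286.25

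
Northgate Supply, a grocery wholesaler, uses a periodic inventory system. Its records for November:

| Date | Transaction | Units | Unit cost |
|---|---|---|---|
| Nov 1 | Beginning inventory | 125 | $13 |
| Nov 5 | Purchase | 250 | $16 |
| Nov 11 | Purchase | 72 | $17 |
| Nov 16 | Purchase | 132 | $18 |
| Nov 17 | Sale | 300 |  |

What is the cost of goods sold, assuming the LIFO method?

Nov 17, 300 sold [LIFO — newest first]: 132 @ $18 + 72 @ $17 + 96 @ $16 = $5,136
Ending inventory: 125 @ $13 + 154 @ $16 = $4,089

COGS = $5,136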